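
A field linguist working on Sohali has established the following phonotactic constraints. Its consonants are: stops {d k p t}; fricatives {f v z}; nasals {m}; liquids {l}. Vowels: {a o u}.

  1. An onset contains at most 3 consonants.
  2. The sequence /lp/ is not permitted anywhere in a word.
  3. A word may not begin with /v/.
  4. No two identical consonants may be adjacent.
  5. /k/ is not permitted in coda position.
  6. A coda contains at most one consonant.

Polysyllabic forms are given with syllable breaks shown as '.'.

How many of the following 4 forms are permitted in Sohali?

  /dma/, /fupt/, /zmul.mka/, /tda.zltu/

/dma/ — σ1 onset /dm/ (2C), coda /∅/ ok → permitted
/fupt/ — violates constraint 6: syllable 1 coda /pt/ has 2 consonants (> 1) → not permitted
/zmul.mka/ — σ1 onset /zm/ (2C), coda /l/ ok; σ2 onset /mk/ (2C), coda /∅/ ok → permitted
/tda.zltu/ — σ1 onset /td/ (2C), coda /∅/ ok; σ2 onset /zlt/ (3C), coda /∅/ ok → permitted
Permitted: /dma/, /zmul.mka/, /tda.zltu/ → 3.

3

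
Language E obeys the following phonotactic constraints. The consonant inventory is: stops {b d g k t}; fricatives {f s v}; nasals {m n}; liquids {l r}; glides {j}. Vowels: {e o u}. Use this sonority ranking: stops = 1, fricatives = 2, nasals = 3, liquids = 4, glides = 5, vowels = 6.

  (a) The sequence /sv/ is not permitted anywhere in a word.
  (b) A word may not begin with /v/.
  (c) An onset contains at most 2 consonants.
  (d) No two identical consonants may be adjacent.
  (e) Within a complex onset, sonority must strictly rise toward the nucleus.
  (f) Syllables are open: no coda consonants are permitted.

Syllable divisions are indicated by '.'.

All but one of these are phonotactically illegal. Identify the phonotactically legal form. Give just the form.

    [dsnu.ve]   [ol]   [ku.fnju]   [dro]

[dsnu.ve] — violates constraint (c): syllable 1 onset /dsn/ has 3 consonants (> 2) → phonotactically illegal
[ol] — violates constraint (f): syllable 1 coda /l/ has 1 consonant (> 0) → phonotactically illegal
[ku.fnju] — violates constraint (c): syllable 2 onset /fnj/ has 3 consonants (> 2) → phonotactically illegal
[dro] — σ1 onset /dr/ (1→4 rises), coda /∅/ ok → phonotactically legal

[dro]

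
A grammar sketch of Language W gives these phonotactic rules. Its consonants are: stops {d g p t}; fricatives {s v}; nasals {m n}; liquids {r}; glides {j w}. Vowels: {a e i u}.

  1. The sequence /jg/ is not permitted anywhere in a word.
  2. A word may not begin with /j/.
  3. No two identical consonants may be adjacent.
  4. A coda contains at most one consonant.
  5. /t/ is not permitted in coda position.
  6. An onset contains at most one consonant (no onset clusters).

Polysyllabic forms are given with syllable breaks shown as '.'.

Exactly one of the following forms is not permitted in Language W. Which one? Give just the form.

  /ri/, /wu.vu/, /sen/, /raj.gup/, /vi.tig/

/raj.gup/

/ri/ — σ1 onset /r/, coda /∅/ ok → permitted
/wu.vu/ — σ1 onset /w/, coda /∅/ ok; σ2 onset /v/, coda /∅/ ok → permitted
/sen/ — σ1 onset /s/, coda /n/ ok → permitted
/raj.gup/ — violates constraint 1: contains banned sequence /jg/ → not permitted
/vi.tig/ — σ1 onset /v/, coda /∅/ ok; σ2 onset /t/, coda /g/ ok → permitted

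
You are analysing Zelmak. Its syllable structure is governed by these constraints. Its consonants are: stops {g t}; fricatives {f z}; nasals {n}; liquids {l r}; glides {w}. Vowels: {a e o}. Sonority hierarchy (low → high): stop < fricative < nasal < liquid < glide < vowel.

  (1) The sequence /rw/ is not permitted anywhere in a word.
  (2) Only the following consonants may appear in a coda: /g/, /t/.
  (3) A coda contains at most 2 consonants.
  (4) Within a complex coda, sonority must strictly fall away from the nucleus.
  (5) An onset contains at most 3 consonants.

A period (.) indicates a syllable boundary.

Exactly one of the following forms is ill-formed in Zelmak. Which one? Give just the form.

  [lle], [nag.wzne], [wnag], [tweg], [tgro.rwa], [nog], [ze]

[tgro.rwa]

[lle] — σ1 onset /ll/ (2C), coda /∅/ ok → well-formed
[nag.wzne] — σ1 onset /n/, coda /g/ ok; σ2 onset /wzn/ (3C), coda /∅/ ok → well-formed
[wnag] — σ1 onset /wn/ (2C), coda /g/ ok → well-formed
[tweg] — σ1 onset /tw/ (2C), coda /g/ ok → well-formed
[tgro.rwa] — violates constraint 1: contains banned sequence /rw/ → ill-formed
[nog] — σ1 onset /n/, coda /g/ ok → well-formed
[ze] — σ1 onset /z/, coda /∅/ ok → well-formed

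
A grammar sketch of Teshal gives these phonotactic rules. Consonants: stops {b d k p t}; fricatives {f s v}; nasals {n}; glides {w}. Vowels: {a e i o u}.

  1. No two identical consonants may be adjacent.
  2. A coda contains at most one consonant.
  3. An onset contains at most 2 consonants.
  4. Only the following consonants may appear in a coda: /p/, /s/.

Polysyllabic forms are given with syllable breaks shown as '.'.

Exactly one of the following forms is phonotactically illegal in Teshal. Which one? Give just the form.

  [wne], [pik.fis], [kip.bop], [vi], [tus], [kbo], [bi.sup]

[wne] — σ1 onset /wn/ (2C), coda /∅/ ok → phonotactically legal
[pik.fis] — violates constraint 4: syllable 1 coda contains /k/, which is not a licensed coda consonant → phonotactically illegal
[kip.bop] — σ1 onset /k/, coda /p/ ok; σ2 onset /b/, coda /p/ ok → phonotactically legal
[vi] — σ1 onset /v/, coda /∅/ ok → phonotactically legal
[tus] — σ1 onset /t/, coda /s/ ok → phonotactically legal
[kbo] — σ1 onset /kb/ (2C), coda /∅/ ok → phonotactically legal
[bi.sup] — σ1 onset /b/, coda /∅/ ok; σ2 onset /s/, coda /p/ ok → phonotactically legal

[pik.fis]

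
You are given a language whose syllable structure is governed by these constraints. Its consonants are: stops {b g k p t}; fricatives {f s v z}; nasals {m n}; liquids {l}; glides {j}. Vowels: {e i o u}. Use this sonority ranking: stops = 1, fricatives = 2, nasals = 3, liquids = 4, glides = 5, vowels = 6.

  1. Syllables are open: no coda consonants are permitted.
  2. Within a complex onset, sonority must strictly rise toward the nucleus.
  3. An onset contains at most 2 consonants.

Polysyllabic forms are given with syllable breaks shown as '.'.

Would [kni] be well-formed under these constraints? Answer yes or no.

[kni] — σ1 onset /kn/ (1→3 rises), coda /∅/ ok → well-formed

yes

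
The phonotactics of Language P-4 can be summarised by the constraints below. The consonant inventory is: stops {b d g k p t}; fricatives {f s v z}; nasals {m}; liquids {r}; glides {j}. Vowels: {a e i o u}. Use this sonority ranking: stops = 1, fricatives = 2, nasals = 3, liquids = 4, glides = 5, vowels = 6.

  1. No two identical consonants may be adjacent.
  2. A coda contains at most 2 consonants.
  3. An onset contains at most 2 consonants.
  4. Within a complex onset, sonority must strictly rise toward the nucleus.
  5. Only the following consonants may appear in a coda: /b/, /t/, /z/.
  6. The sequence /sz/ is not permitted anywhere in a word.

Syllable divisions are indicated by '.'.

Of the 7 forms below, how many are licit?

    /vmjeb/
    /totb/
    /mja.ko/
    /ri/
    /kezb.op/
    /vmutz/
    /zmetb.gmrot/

4

/vmjeb/ — violates constraint 3: syllable 1 onset /vmj/ has 3 consonants (> 2) → illicit
/totb/ — σ1 onset /t/, coda /tb/ (2C) ok → licit
/mja.ko/ — σ1 onset /mj/ (3→5 rises), coda /∅/ ok; σ2 onset /k/, coda /∅/ ok → licit
/ri/ — σ1 onset /r/, coda /∅/ ok → licit
/kezb.op/ — violates constraint 5: syllable 2 coda contains /p/, which is not a licensed coda consonant → illicit
/vmutz/ — σ1 onset /vm/ (2→3 rises), coda /tz/ (2C) ok → licit
/zmetb.gmrot/ — violates constraint 3: syllable 2 onset /gmr/ has 3 consonants (> 2) → illicit
Licit: /totb/, /mja.ko/, /ri/, /vmutz/ → 4.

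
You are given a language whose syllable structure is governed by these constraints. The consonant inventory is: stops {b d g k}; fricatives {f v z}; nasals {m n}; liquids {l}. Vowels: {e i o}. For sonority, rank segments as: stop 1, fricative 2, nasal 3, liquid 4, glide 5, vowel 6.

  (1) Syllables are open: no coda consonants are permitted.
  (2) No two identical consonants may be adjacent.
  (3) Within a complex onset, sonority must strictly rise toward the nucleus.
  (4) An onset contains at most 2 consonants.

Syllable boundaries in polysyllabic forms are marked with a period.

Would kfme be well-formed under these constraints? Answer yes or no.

kfme — violates constraint 4: syllable 1 onset /kfm/ has 3 consonants (> 2) → ill-formed

no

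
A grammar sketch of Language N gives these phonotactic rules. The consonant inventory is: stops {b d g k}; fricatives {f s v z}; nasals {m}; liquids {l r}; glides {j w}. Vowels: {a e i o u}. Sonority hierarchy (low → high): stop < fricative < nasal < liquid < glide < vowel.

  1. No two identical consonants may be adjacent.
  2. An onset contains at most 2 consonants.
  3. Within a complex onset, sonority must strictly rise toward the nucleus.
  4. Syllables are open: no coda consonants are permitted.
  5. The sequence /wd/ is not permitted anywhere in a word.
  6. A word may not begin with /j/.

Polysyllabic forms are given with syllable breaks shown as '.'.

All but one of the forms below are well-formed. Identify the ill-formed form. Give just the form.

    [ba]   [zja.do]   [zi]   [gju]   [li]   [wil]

[wil]

[ba] — σ1 onset /b/, coda /∅/ ok → well-formed
[zja.do] — σ1 onset /zj/ (2→5 rises), coda /∅/ ok; σ2 onset /d/, coda /∅/ ok → well-formed
[zi] — σ1 onset /z/, coda /∅/ ok → well-formed
[gju] — σ1 onset /gj/ (1→5 rises), coda /∅/ ok → well-formed
[li] — σ1 onset /l/, coda /∅/ ok → well-formed
[wil] — violates constraint 4: syllable 1 coda /l/ has 1 consonant (> 0) → ill-formed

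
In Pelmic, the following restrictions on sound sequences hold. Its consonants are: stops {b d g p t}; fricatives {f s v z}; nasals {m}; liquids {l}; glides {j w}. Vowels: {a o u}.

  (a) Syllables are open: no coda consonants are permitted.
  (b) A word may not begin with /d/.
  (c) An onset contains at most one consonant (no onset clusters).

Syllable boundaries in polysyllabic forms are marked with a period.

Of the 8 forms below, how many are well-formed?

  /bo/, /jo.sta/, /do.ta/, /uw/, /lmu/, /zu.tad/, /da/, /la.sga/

/bo/ — σ1 onset /b/, coda /∅/ ok → well-formed
/jo.sta/ — violates constraint (c): syllable 2 onset /st/ has 2 consonants (> 1) → ill-formed
/do.ta/ — violates constraint (b): word begins with /d/ → ill-formed
/uw/ — violates constraint (a): syllable 1 coda /w/ has 1 consonant (> 0) → ill-formed
/lmu/ — violates constraint (c): syllable 1 onset /lm/ has 2 consonants (> 1) → ill-formed
/zu.tad/ — violates constraint (a): syllable 2 coda /d/ has 1 consonant (> 0) → ill-formed
/da/ — violates constraint (b): word begins with /d/ → ill-formed
/la.sga/ — violates constraint (c): syllable 2 onset /sg/ has 2 consonants (> 1) → ill-formed
Well-formed: /bo/ → 1.

1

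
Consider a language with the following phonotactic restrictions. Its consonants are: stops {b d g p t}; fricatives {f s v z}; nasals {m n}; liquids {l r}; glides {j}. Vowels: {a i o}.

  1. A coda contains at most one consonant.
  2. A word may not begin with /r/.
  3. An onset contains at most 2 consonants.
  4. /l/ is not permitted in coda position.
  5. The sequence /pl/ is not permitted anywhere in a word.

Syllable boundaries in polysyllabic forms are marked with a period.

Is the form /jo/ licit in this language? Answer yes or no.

yes

/jo/ — σ1 onset /j/, coda /∅/ ok → licit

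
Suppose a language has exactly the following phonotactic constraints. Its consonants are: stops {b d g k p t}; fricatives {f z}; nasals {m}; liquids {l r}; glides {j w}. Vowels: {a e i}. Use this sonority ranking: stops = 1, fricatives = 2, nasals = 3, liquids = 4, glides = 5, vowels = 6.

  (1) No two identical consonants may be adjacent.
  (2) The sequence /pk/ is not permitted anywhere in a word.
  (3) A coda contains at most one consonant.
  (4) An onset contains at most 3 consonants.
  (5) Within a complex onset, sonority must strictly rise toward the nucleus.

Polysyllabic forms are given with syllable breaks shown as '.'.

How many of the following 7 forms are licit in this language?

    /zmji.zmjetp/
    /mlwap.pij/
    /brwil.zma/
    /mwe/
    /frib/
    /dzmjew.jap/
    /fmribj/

3

/zmji.zmjetp/ — violates constraint 3: syllable 2 coda /tp/ has 2 consonants (> 1) → illicit
/mlwap.pij/ — violates constraint 1: adjacent identical consonants /pp/ → illicit
/brwil.zma/ — σ1 onset /brw/ (1→4→5 rises), coda /l/ ok; σ2 onset /zm/ (2→3 rises), coda /∅/ ok → licit
/mwe/ — σ1 onset /mw/ (3→5 rises), coda /∅/ ok → licit
/frib/ — σ1 onset /fr/ (2→4 rises), coda /b/ ok → licit
/dzmjew.jap/ — violates constraint 4: syllable 1 onset /dzmj/ has 4 consonants (> 3) → illicit
/fmribj/ — violates constraint 3: syllable 1 coda /bj/ has 2 consonants (> 1) → illicit
Licit: /brwil.zma/, /mwe/, /frib/ → 3.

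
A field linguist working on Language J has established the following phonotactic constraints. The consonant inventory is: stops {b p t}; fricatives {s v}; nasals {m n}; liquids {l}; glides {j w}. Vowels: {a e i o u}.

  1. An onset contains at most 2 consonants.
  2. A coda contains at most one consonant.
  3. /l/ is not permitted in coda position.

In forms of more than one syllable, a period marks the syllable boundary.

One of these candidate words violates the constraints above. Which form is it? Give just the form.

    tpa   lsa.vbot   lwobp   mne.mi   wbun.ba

lwobp

tpa — σ1 onset /tp/ (2C), coda /∅/ ok → licit
lsa.vbot — σ1 onset /ls/ (2C), coda /∅/ ok; σ2 onset /vb/ (2C), coda /t/ ok → licit
lwobp — violates constraint 2: syllable 1 coda /bp/ has 2 consonants (> 1) → illicit
mne.mi — σ1 onset /mn/ (2C), coda /∅/ ok; σ2 onset /m/, coda /∅/ ok → licit
wbun.ba — σ1 onset /wb/ (2C), coda /n/ ok; σ2 onset /b/, coda /∅/ ok → licit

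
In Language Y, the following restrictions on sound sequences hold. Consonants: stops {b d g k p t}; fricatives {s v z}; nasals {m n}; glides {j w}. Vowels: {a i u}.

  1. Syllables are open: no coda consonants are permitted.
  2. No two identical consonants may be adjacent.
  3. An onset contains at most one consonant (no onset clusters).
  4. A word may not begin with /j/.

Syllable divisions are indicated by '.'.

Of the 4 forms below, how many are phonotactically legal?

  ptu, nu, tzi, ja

1

ptu — violates constraint 3: syllable 1 onset /pt/ has 2 consonants (> 1) → phonotactically illegal
nu — σ1 onset /n/, coda /∅/ ok → phonotactically legal
tzi — violates constraint 3: syllable 1 onset /tz/ has 2 consonants (> 1) → phonotactically illegal
ja — violates constraint 4: word begins with /j/ → phonotactically illegal
Phonotactically legal: nu → 1.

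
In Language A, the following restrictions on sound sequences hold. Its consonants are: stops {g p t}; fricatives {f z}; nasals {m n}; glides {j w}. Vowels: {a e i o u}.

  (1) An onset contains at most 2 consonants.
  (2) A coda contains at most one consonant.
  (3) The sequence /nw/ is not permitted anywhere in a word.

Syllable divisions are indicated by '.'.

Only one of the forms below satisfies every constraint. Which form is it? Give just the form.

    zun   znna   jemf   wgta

zun

zun — σ1 onset /z/, coda /n/ ok → well-formed
znna — violates constraint 1: syllable 1 onset /znn/ has 3 consonants (> 2) → ill-formed
jemf — violates constraint 2: syllable 1 coda /mf/ has 2 consonants (> 1) → ill-formed
wgta — violates constraint 1: syllable 1 onset /wgt/ has 3 consonants (> 2) → ill-formed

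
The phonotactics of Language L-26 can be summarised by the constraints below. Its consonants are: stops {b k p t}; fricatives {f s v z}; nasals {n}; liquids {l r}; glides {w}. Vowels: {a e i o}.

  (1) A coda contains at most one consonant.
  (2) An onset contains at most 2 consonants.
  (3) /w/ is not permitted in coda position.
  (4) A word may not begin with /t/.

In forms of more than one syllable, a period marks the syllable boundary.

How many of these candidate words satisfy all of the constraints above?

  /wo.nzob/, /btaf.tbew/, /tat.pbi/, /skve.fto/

1

/wo.nzob/ — σ1 onset /w/, coda /∅/ ok; σ2 onset /nz/ (2C), coda /b/ ok → licit
/btaf.tbew/ — violates constraint 3: syllable 2 coda contains /w/ → illicit
/tat.pbi/ — violates constraint 4: word begins with /t/ → illicit
/skve.fto/ — violates constraint 2: syllable 1 onset /skv/ has 3 consonants (> 2) → illicit
Licit: /wo.nzob/ → 1.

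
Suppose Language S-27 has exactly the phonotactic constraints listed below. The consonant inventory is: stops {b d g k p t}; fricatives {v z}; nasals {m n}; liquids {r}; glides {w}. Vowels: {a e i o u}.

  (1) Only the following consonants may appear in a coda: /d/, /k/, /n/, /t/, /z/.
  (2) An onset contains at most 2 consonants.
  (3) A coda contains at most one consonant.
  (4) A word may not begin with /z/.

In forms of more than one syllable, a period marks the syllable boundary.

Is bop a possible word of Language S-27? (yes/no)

no

bop — violates constraint 1: syllable 1 coda contains /p/, which is not a licensed coda consonant → not permitted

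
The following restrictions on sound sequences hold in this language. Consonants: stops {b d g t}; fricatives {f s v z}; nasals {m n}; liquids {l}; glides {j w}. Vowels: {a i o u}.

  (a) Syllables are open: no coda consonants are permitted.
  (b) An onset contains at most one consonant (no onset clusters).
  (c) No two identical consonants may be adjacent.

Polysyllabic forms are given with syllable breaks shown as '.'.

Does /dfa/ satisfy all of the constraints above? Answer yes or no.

no

/dfa/ — violates constraint (b): syllable 1 onset /df/ has 2 consonants (> 1) → not permitted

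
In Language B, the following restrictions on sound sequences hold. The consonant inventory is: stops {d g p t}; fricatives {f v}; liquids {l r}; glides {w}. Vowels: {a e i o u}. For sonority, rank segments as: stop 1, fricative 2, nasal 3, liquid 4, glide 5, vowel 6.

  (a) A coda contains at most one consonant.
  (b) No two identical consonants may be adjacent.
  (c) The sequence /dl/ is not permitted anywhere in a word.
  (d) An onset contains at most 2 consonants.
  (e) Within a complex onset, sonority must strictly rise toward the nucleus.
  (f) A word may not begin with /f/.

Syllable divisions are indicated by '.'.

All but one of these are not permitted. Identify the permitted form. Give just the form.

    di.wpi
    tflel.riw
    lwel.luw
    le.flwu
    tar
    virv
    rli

di.wpi — violates constraint (e): syllable 2 onset /wp/: /w/ (glide, 5) → /p/ (stop, 1) does not rise → not permitted
tflel.riw — violates constraint (d): syllable 1 onset /tfl/ has 3 consonants (> 2) → not permitted
lwel.luw — violates constraint (b): adjacent identical consonants /ll/ → not permitted
le.flwu — violates constraint (d): syllable 2 onset /flw/ has 3 consonants (> 2) → not permitted
tar — σ1 onset /t/, coda /r/ ok → permitted
virv — violates constraint (a): syllable 1 coda /rv/ has 2 consonants (> 1) → not permitted
rli — violates constraint (e): syllable 1 onset /rl/: /r/ (liquid, 4) → /l/ (liquid, 4) does not rise → not permitted

tar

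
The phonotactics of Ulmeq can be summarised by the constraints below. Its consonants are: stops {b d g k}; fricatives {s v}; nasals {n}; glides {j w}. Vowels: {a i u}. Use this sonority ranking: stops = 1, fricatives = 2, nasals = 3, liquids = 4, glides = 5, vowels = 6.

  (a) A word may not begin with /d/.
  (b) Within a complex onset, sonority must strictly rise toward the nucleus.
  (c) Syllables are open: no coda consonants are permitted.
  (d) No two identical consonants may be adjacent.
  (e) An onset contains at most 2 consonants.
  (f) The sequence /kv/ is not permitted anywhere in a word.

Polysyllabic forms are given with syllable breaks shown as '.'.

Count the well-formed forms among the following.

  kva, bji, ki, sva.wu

2

kva — violates constraint (f): contains banned sequence /kv/ → ill-formed
bji — σ1 onset /bj/ (1→5 rises), coda /∅/ ok → well-formed
ki — σ1 onset /k/, coda /∅/ ok → well-formed
sva.wu — violates constraint (b): syllable 1 onset /sv/: /s/ (fricative, 2) → /v/ (fricative, 2) does not rise → ill-formed
Well-formed: bji, ki → 2.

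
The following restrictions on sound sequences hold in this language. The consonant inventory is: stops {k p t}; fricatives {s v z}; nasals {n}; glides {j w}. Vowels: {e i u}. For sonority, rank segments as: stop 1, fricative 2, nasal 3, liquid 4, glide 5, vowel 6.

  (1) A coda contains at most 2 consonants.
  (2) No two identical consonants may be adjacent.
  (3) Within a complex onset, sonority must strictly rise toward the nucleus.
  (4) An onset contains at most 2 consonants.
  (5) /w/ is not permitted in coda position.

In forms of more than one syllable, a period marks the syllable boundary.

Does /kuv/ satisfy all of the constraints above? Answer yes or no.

yes

/kuv/ — σ1 onset /k/, coda /v/ ok → licit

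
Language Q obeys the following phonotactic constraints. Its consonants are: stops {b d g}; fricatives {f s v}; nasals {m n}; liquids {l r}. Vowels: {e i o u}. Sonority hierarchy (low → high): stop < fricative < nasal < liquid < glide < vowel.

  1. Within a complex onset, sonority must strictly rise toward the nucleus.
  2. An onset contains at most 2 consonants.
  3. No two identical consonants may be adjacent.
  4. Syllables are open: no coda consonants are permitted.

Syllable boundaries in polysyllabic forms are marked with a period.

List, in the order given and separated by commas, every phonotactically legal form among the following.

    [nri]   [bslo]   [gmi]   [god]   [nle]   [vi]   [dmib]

[nri], [gmi], [nle], [vi]

[nri] — σ1 onset /nr/ (3→4 rises), coda /∅/ ok → phonotactically legal
[bslo] — violates constraint 2: syllable 1 onset /bsl/ has 3 consonants (> 2) → phonotactically illegal
[gmi] — σ1 onset /gm/ (1→3 rises), coda /∅/ ok → phonotactically legal
[god] — violates constraint 4: syllable 1 coda /d/ has 1 consonant (> 0) → phonotactically illegal
[nle] — σ1 onset /nl/ (3→4 rises), coda /∅/ ok → phonotactically legal
[vi] — σ1 onset /v/, coda /∅/ ok → phonotactically legal
[dmib] — violates constraint 4: syllable 1 coda /b/ has 1 consonant (> 0) → phonotactically illegal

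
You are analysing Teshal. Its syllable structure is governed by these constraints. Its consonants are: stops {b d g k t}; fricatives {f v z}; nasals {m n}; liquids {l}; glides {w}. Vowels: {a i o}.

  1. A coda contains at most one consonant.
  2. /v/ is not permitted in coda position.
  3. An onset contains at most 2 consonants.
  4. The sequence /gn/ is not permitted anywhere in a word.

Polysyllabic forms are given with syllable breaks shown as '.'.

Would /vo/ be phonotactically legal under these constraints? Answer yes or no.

/vo/ — σ1 onset /v/, coda /∅/ ok → phonotactically legal

yes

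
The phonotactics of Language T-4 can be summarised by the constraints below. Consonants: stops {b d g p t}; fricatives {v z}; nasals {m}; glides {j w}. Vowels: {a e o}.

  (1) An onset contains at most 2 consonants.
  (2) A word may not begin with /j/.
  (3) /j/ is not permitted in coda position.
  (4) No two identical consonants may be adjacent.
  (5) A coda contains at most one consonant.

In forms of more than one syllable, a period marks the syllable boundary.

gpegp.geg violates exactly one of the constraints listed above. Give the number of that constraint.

gpegp.geg: syllable 1 coda /gp/ has 2 consonants (> 1).
This is a violation of constraint 5: "A coda contains at most one consonant."
The remaining constraints (1, 2, 3, 4) are satisfied.

5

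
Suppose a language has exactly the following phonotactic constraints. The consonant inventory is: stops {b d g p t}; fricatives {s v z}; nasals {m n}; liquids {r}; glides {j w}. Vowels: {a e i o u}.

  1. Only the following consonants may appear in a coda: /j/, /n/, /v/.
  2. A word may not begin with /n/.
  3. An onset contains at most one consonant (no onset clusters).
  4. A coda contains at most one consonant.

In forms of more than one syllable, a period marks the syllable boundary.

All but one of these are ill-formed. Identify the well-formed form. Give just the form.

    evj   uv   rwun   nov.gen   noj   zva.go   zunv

uv

evj — violates constraint 4: syllable 1 coda /vj/ has 2 consonants (> 1) → ill-formed
uv — σ1 onset /∅/, coda /v/ ok → well-formed
rwun — violates constraint 3: syllable 1 onset /rw/ has 2 consonants (> 1) → ill-formed
nov.gen — violates constraint 2: word begins with /n/ → ill-formed
noj — violates constraint 2: word begins with /n/ → ill-formed
zva.go — violates constraint 3: syllable 1 onset /zv/ has 2 consonants (> 1) → ill-formed
zunv — violates constraint 4: syllable 1 coda /nv/ has 2 consonants (> 1) → ill-formed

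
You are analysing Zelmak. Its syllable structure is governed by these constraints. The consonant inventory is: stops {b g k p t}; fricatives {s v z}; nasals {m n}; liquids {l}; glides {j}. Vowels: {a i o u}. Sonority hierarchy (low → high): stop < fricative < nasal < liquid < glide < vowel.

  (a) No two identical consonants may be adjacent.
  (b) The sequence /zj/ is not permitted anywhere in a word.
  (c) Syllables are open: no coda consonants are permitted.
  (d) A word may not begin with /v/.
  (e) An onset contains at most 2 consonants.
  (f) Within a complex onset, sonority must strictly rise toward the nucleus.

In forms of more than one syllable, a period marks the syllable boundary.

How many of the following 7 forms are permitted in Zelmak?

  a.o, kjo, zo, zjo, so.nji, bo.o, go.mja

6

a.o — σ1 onset /∅/, coda /∅/ ok; σ2 onset /∅/, coda /∅/ ok → permitted
kjo — σ1 onset /kj/ (1→5 rises), coda /∅/ ok → permitted
zo — σ1 onset /z/, coda /∅/ ok → permitted
zjo — violates constraint (b): contains banned sequence /zj/ → not permitted
so.nji — σ1 onset /s/, coda /∅/ ok; σ2 onset /nj/ (3→5 rises), coda /∅/ ok → permitted
bo.o — σ1 onset /b/, coda /∅/ ok; σ2 onset /∅/, coda /∅/ ok → permitted
go.mja — σ1 onset /g/, coda /∅/ ok; σ2 onset /mj/ (3→5 rises), coda /∅/ ok → permitted
Permitted: a.o, kjo, zo, so.nji, bo.o, go.mja → 6.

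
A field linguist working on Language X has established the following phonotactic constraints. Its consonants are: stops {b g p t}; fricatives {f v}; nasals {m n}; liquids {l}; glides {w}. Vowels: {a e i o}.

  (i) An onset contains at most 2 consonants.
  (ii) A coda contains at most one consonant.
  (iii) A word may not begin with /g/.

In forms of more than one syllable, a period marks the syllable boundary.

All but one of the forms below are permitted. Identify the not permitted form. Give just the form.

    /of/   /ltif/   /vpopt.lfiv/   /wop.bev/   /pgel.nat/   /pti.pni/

/of/ — σ1 onset /∅/, coda /f/ ok → permitted
/ltif/ — σ1 onset /lt/ (2C), coda /f/ ok → permitted
/vpopt.lfiv/ — violates constraint (ii): syllable 1 coda /pt/ has 2 consonants (> 1) → not permitted
/wop.bev/ — σ1 onset /w/, coda /p/ ok; σ2 onset /b/, coda /v/ ok → permitted
/pgel.nat/ — σ1 onset /pg/ (2C), coda /l/ ok; σ2 onset /n/, coda /t/ ok → permitted
/pti.pni/ — σ1 onset /pt/ (2C), coda /∅/ ok; σ2 onset /pn/ (2C), coda /∅/ ok → permitted

/vpopt.lfiv/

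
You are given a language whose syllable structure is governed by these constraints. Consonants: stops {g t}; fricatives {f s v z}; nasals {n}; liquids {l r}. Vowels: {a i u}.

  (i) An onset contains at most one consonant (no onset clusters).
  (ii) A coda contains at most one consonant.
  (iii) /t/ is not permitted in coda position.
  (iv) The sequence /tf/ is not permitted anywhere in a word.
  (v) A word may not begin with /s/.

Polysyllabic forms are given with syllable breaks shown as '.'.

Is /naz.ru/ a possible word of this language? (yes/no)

/naz.ru/ — σ1 onset /n/, coda /z/ ok; σ2 onset /r/, coda /∅/ ok → phonotactically legal

yes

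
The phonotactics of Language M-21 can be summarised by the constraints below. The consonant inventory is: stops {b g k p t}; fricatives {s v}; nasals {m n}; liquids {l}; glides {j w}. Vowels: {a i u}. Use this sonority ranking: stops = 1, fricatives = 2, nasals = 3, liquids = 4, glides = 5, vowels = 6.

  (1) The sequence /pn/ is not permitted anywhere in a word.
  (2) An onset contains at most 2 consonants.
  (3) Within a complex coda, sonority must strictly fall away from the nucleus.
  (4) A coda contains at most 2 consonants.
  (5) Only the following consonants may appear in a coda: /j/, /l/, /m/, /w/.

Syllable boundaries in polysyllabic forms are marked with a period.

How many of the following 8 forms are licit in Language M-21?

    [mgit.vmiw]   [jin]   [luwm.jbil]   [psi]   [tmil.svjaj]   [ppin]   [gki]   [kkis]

[mgit.vmiw] — violates constraint 5: syllable 1 coda contains /t/, which is not a licensed coda consonant → illicit
[jin] — violates constraint 5: syllable 1 coda contains /n/, which is not a licensed coda consonant → illicit
[luwm.jbil] — σ1 onset /l/, coda /wm/ (5→3 falls) ok; σ2 onset /jb/ (2C), coda /l/ ok → licit
[psi] — σ1 onset /ps/ (2C), coda /∅/ ok → licit
[tmil.svjaj] — violates constraint 2: syllable 2 onset /svj/ has 3 consonants (> 2) → illicit
[ppin] — violates constraint 5: syllable 1 coda contains /n/, which is not a licensed coda consonant → illicit
[gki] — σ1 onset /gk/ (2C), coda /∅/ ok → licit
[kkis] — violates constraint 5: syllable 1 coda contains /s/, which is not a licensed coda consonant → illicit
Licit: [luwm.jbil], [psi], [gki] → 3.

3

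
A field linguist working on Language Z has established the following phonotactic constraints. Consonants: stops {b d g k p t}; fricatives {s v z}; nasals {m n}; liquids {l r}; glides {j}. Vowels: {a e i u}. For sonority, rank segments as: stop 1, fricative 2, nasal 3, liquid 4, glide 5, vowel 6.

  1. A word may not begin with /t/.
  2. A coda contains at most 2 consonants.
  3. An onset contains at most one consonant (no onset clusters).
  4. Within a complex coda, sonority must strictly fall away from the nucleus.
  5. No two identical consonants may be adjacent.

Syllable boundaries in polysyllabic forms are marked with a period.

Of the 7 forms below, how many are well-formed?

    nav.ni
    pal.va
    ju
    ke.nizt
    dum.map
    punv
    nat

nav.ni — σ1 onset /n/, coda /v/ ok; σ2 onset /n/, coda /∅/ ok → well-formed
pal.va — σ1 onset /p/, coda /l/ ok; σ2 onset /v/, coda /∅/ ok → well-formed
ju — σ1 onset /j/, coda /∅/ ok → well-formed
ke.nizt — σ1 onset /k/, coda /∅/ ok; σ2 onset /n/, coda /zt/ (2→1 falls) ok → well-formed
dum.map — violates constraint 5: adjacent identical consonants /mm/ → ill-formed
punv — σ1 onset /p/, coda /nv/ (3→2 falls) ok → well-formed
nat — σ1 onset /n/, coda /t/ ok → well-formed
Well-formed: nav.ni, pal.va, ju, ke.nizt, punv, nat → 6.

6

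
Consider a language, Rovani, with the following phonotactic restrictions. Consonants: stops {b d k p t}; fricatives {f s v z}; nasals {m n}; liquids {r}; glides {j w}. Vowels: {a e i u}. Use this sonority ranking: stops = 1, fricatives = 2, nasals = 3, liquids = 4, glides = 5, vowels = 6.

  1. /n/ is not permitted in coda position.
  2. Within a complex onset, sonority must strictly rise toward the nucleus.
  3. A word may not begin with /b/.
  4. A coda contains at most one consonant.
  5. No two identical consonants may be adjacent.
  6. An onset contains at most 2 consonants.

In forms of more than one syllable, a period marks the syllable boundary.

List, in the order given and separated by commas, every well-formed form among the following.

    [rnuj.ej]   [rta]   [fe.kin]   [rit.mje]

[rit.mje]

[rnuj.ej] — violates constraint 2: syllable 1 onset /rn/: /r/ (liquid, 4) → /n/ (nasal, 3) does not rise → ill-formed
[rta] — violates constraint 2: syllable 1 onset /rt/: /r/ (liquid, 4) → /t/ (stop, 1) does not rise → ill-formed
[fe.kin] — violates constraint 1: syllable 2 coda contains /n/ → ill-formed
[rit.mje] — σ1 onset /r/, coda /t/ ok; σ2 onset /mj/ (3→5 rises), coda /∅/ ok → well-formed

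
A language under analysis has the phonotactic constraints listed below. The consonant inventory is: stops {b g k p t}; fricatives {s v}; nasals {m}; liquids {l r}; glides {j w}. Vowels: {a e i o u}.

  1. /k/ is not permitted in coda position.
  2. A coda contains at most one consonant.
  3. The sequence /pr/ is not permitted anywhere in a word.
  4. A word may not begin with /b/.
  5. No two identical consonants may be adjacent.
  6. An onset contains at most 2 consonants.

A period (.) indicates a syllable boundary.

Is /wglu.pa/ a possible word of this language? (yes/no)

no

/wglu.pa/ — violates constraint 6: syllable 1 onset /wgl/ has 3 consonants (> 2) → illicit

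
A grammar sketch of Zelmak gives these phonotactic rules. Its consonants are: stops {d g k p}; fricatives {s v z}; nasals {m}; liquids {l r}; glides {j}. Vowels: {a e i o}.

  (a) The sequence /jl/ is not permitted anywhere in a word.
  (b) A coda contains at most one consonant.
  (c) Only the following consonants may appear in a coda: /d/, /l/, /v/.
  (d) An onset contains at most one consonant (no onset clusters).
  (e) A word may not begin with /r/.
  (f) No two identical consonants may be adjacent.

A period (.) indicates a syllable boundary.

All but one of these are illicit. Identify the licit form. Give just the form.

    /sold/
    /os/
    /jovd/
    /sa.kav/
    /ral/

/sa.kav/

/sold/ — violates constraint (b): syllable 1 coda /ld/ has 2 consonants (> 1) → illicit
/os/ — violates constraint (c): syllable 1 coda contains /s/, which is not a licensed coda consonant → illicit
/jovd/ — violates constraint (b): syllable 1 coda /vd/ has 2 consonants (> 1) → illicit
/sa.kav/ — σ1 onset /s/, coda /∅/ ok; σ2 onset /k/, coda /v/ ok → licit
/ral/ — violates constraint (e): word begins with /r/ → illicit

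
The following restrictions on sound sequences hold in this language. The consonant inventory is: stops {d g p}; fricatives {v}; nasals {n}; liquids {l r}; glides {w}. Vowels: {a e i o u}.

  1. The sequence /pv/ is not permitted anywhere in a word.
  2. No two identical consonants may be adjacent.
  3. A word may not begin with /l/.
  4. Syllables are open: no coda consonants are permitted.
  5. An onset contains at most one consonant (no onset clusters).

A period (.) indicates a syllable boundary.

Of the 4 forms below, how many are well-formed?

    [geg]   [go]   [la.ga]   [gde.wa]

1

[geg] — violates constraint 4: syllable 1 coda /g/ has 1 consonant (> 0) → ill-formed
[go] — σ1 onset /g/, coda /∅/ ok → well-formed
[la.ga] — violates constraint 3: word begins with /l/ → ill-formed
[gde.wa] — violates constraint 5: syllable 1 onset /gd/ has 2 consonants (> 1) → ill-formed
Well-formed: [go] → 1.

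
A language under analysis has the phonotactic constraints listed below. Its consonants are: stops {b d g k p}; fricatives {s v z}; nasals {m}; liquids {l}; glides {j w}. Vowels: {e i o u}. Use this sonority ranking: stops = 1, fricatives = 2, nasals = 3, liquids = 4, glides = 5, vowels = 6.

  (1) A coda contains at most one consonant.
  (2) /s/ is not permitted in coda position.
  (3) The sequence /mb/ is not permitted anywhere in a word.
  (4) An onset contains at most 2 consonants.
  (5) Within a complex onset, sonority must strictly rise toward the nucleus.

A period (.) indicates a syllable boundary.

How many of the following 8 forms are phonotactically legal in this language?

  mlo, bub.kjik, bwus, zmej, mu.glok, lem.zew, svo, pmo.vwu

mlo — σ1 onset /ml/ (3→4 rises), coda /∅/ ok → phonotactically legal
bub.kjik — σ1 onset /b/, coda /b/ ok; σ2 onset /kj/ (1→5 rises), coda /k/ ok → phonotactically legal
bwus — violates constraint 2: syllable 1 coda contains /s/ → phonotactically illegal
zmej — σ1 onset /zm/ (2→3 rises), coda /j/ ok → phonotactically legal
mu.glok — σ1 onset /m/, coda /∅/ ok; σ2 onset /gl/ (1→4 rises), coda /k/ ok → phonotactically legal
lem.zew — σ1 onset /l/, coda /m/ ok; σ2 onset /z/, coda /w/ ok → phonotactically legal
svo — violates constraint 5: syllable 1 onset /sv/: /s/ (fricative, 2) → /v/ (fricative, 2) does not rise → phonotactically illegal
pmo.vwu — σ1 onset /pm/ (1→3 rises), coda /∅/ ok; σ2 onset /vw/ (2→5 rises), coda /∅/ ok → phonotactically legal
Phonotactically legal: mlo, bub.kjik, zmej, mu.glok, lem.zew, pmo.vwu → 6.

6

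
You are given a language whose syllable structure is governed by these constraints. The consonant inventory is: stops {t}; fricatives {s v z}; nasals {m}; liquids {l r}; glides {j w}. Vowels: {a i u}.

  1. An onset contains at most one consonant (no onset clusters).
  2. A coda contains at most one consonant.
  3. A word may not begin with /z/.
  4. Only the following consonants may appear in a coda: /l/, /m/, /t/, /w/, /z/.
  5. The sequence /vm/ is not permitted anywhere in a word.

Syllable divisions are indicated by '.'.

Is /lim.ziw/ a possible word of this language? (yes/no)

yes

/lim.ziw/ — σ1 onset /l/, coda /m/ ok; σ2 onset /z/, coda /w/ ok → permitted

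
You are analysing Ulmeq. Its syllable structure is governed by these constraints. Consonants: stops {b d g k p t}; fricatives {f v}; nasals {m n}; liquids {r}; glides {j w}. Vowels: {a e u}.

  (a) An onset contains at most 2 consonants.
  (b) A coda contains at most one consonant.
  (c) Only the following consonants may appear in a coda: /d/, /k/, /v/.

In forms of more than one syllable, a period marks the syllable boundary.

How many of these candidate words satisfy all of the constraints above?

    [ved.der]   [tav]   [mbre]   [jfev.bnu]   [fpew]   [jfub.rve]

[ved.der] — violates constraint (c): syllable 2 coda contains /r/, which is not a licensed coda consonant → phonotactically illegal
[tav] — σ1 onset /t/, coda /v/ ok → phonotactically legal
[mbre] — violates constraint (a): syllable 1 onset /mbr/ has 3 consonants (> 2) → phonotactically illegal
[jfev.bnu] — σ1 onset /jf/ (2C), coda /v/ ok; σ2 onset /bn/ (2C), coda /∅/ ok → phonotactically legal
[fpew] — violates constraint (c): syllable 1 coda contains /w/, which is not a licensed coda consonant → phonotactically illegal
[jfub.rve] — violates constraint (c): syllable 1 coda contains /b/, which is not a licensed coda consonant → phonotactically illegal
Phonotactically legal: [tav], [jfev.bnu] → 2.

2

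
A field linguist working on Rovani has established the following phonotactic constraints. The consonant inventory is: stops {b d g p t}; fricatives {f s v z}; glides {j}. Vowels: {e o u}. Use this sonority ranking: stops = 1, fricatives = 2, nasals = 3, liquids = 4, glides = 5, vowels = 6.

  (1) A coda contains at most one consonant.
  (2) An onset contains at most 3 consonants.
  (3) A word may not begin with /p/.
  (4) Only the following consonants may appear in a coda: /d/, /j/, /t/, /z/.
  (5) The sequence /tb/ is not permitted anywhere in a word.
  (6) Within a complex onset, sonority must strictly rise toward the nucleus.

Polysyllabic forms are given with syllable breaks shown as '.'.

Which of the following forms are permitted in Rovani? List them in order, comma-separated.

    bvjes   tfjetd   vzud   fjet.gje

bvjes — violates constraint 4: syllable 1 coda contains /s/, which is not a licensed coda consonant → not permitted
tfjetd — violates constraint 1: syllable 1 coda /td/ has 2 consonants (> 1) → not permitted
vzud — violates constraint 6: syllable 1 onset /vz/: /v/ (fricative, 2) → /z/ (fricative, 2) does not rise → not permitted
fjet.gje — σ1 onset /fj/ (2→5 rises), coda /t/ ok; σ2 onset /gj/ (1→5 rises), coda /∅/ ok → permitted

fjet.gje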